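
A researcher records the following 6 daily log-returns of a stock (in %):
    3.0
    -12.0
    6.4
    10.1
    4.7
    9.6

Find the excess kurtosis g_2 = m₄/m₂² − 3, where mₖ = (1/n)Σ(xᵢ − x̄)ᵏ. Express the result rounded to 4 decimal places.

0.4393

x̄ = 3.6333
Σ(xᵢ − x̄)² = 331.0133 ⇒ m₂ = 55.16889
Σ(xᵢ − x̄)⁴ = 62808.1147 ⇒ m₄ = 10468.01912
m₂² = 3043.60630
g_2 = m₄/m₂² − 3 = 3.43935 − 3 ≈ 0.4393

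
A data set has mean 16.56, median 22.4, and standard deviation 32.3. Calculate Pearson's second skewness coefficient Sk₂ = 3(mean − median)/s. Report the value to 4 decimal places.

-0.5424

Sk₂ = 3(16.56 − 22.4) / 32.3 = 3 × -5.8400 / 32.3
    = -17.5200 / 32.3 ≈ -0.5424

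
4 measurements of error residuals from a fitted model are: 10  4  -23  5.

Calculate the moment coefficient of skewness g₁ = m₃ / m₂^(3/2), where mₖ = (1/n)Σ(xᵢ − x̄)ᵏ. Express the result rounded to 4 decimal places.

-1.0445

x̄ = (10 + 4 - 23 + 5) / 4 = -1.0000
deviations (xᵢ − x̄): 11.0000, 5.0000, -22.0000, 6.0000
Σ(xᵢ − x̄)² = 666.0000 ⇒ m₂ = 666.0000/4 = 166.50000
Σ(xᵢ − x̄)³ = -8976.0000 ⇒ m₃ = -8976.0000/4 = -2244.00000
m₂^(3/2) = 166.50000^(1.5) = 2148.43074
g₁ = m₃ / m₂^(3/2) = -2244.00000 / 2148.43074 ≈ -1.0445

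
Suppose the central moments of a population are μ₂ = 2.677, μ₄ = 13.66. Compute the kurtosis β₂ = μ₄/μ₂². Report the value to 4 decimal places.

1.9061

μ₂² = 2.677² = 7.16633
μ₄/μ₂² = 13.66 / 7.16633 = 1.90614
β₂ ≈ 1.9061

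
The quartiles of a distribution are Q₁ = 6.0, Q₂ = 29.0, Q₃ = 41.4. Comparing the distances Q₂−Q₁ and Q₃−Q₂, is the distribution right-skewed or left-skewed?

left-skewed

Q₂ − Q₁ = 23.0;  Q₃ − Q₂ = 12.4
Q₂ − Q₁ > Q₃ − Q₂ ⇒ the lower half is more spread out ⇒ left-skewed.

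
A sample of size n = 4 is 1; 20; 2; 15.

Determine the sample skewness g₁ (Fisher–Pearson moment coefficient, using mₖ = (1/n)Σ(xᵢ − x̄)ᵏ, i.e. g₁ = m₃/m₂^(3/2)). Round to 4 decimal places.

0.1306

x̄ = (1 + 20 + 2 + 15) / 4 = 9.5000
deviations (xᵢ − x̄): -8.5000, 10.5000, -7.5000, 5.5000
Σ(xᵢ − x̄)² = 269.0000 ⇒ m₂ = 269.0000/4 = 67.25000
Σ(xᵢ − x̄)³ = 288.0000 ⇒ m₃ = 288.0000/4 = 72.00000
m₂^(3/2) = 67.25000^(1.5) = 551.49100
g₁ = m₃ / m₂^(3/2) = 72.00000 / 551.49100 ≈ 0.1306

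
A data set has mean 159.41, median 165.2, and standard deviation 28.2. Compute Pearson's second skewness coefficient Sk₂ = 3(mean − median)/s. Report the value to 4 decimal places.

Sk₂ = 3(159.41 − 165.2) / 28.2 = 3 × -5.7900 / 28.2
    = -17.3700 / 28.2 ≈ -0.6160

-0.6160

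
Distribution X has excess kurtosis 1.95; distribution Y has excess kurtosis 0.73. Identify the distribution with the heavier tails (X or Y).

X

Higher excess kurtosis ⇒ heavier tails relative to the normal distribution.
1.95 vs 0.73: the larger is 1.95, so X has heavier tails.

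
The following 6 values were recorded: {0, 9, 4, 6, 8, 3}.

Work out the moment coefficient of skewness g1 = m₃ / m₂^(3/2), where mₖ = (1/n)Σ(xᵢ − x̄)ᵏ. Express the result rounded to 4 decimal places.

x̄ = (0 + 9 + 4 + 6 + 8 + 3) / 6 = 5.0000
deviations (xᵢ − x̄): -5.0000, 4.0000, -1.0000, 1.0000, 3.0000, -2.0000
Σ(xᵢ − x̄)² = 56.0000 ⇒ m₂ = 56.0000/6 = 9.33333
Σ(xᵢ − x̄)³ = -42.0000 ⇒ m₃ = -42.0000/6 = -7.00000
m₂^(3/2) = 9.33333^(1.5) = 28.51380
g1 = m₃ / m₂^(3/2) = -7.00000 / 28.51380 ≈ -0.2455

-0.2455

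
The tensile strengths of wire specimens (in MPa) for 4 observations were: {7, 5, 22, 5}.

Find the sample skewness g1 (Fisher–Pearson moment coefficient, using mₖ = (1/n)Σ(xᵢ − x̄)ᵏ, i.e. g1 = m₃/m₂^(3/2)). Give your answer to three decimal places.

x̄ = (7 + 5 + 22 + 5) / 4 = 9.7500
deviations (xᵢ − x̄): -2.7500, -4.7500, 12.2500, -4.7500
Σ(xᵢ − x̄)² = 202.7500 ⇒ m₂ = 202.7500/4 = 50.68750
Σ(xᵢ − x̄)³ = 1603.1250 ⇒ m₃ = 1603.1250/4 = 400.78125
m₂^(3/2) = 50.68750^(1.5) = 360.87044
g1 = m₃ / m₂^(3/2) = 400.78125 / 360.87044 ≈ 1.111

1.111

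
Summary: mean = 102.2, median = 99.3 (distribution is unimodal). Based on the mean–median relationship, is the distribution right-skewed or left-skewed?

right-skewed

mean − median = 102.2 − 99.3 = 2.9
mean > median ⇒ the longer tail is on the right ⇒ right-skewed (positively skewed).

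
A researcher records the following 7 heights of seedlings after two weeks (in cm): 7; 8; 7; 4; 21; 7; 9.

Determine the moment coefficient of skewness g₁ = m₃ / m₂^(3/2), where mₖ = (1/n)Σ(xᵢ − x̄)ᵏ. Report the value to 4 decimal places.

1.7004

x̄ = (7 + 8 + 7 + 4 + 21 + 7 + 9) / 7 = 9.0000
deviations (xᵢ − x̄): -2.0000, -1.0000, -2.0000, -5.0000, 12.0000, -2.0000, 0.0000
Σ(xᵢ − x̄)² = 182.0000 ⇒ m₂ = 182.0000/7 = 26.00000
Σ(xᵢ − x̄)³ = 1578.0000 ⇒ m₃ = 1578.0000/7 = 225.42857
m₂^(3/2) = 26.00000^(1.5) = 132.57451
g₁ = m₃ / m₂^(3/2) = 225.42857 / 132.57451 ≈ 1.7004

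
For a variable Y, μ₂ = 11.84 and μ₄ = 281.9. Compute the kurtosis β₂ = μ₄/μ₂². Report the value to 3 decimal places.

μ₂² = 11.84² = 140.18560
μ₄/μ₂² = 281.9 / 140.18560 = 2.01091
β₂ ≈ 2.011

2.011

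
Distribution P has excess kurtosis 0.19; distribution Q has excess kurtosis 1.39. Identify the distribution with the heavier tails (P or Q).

Q

Higher excess kurtosis ⇒ heavier tails relative to the normal distribution.
0.19 vs 1.39: the larger is 1.39, so Q has heavier tails.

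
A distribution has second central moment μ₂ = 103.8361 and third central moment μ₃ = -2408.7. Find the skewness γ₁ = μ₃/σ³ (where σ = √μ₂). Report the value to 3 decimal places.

-2.276

σ = √μ₂ = √103.8361 = 10.19000
σ³ = μ₂^(3/2) = 1058.08986
γ₁ = μ₃/σ³ = -2408.7 / 1058.08986 ≈ -2.276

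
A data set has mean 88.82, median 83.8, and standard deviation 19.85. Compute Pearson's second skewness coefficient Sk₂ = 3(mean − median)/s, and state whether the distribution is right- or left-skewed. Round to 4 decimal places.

Sk₂ = 3(88.82 − 83.8) / 19.85 = 3 × 5.0200 / 19.85
    = 15.0600 / 19.85 ≈ 0.7587
Sk₂ > 0 ⇒ mean > median ⇒ right-skewed (positive skew).

0.7587, right-skewed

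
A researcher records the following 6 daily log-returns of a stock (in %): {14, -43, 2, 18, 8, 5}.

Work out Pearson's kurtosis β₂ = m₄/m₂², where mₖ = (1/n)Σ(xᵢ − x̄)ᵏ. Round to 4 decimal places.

3.7309

x̄ = 0.6667
Σ(xᵢ − x̄)² = 2459.3333 ⇒ m₂ = 409.88889
Σ(xᵢ − x̄)⁴ = 3760921.1111 ⇒ m₄ = 626820.18519
m₂² = 168008.90123
β₂ = m₄/m₂² = 626820.18519 / 168008.90123 ≈ 3.7309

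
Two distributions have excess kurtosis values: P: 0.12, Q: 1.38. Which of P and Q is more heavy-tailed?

Q

Higher excess kurtosis ⇒ heavier tails relative to the normal distribution.
0.12 vs 1.38: the larger is 1.38, so Q has heavier tails.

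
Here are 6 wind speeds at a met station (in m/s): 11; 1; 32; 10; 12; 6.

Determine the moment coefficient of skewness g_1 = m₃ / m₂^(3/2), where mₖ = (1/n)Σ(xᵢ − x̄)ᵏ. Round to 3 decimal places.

1.185

x̄ = (11 + 1 + 32 + 10 + 12 + 6) / 6 = 12.0000
deviations (xᵢ − x̄): -1.0000, -11.0000, 20.0000, -2.0000, 0.0000, -6.0000
Σ(xᵢ − x̄)² = 562.0000 ⇒ m₂ = 562.0000/6 = 93.66667
Σ(xᵢ − x̄)³ = 6444.0000 ⇒ m₃ = 6444.0000/6 = 1074.00000
m₂^(3/2) = 93.66667^(1.5) = 906.52043
g_1 = m₃ / m₂^(3/2) = 1074.00000 / 906.52043 ≈ 1.185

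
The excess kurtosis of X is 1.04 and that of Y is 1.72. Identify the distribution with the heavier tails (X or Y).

Higher excess kurtosis ⇒ heavier tails relative to the normal distribution.
1.04 vs 1.72: the larger is 1.72, so Y has heavier tails.

Y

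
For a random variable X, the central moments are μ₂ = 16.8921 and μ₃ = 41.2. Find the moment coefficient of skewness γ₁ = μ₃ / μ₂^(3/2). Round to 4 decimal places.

σ = √μ₂ = √16.8921 = 4.11000
σ³ = μ₂^(3/2) = 69.42653
γ₁ = μ₃/σ³ = 41.2 / 69.42653 ≈ 0.5934

0.5934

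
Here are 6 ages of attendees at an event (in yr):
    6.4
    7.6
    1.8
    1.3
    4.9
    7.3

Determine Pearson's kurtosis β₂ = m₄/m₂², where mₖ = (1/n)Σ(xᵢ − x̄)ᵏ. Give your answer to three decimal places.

1.461

x̄ = 4.8833
Σ(xᵢ − x̄)² = 37.8683 ⇒ m₂ = 6.31139
Σ(xᵢ − x̄)⁴ = 349.1233 ⇒ m₄ = 58.18722
m₂² = 39.83363
β₂ = m₄/m₂² = 58.18722 / 39.83363 ≈ 1.461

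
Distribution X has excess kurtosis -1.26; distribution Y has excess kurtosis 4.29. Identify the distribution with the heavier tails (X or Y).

Higher excess kurtosis ⇒ heavier tails relative to the normal distribution.
-1.26 vs 4.29: the larger is 4.29, so Y has heavier tails. (Y is leptokurtic — heavier-than-normal tails; the other is platykurtic.)

Y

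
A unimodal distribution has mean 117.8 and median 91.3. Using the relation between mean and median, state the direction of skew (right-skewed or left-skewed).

right-skewed

mean − median = 117.8 − 91.3 = 26.5
mean > median ⇒ the longer tail is on the right ⇒ right-skewed (positively skewed).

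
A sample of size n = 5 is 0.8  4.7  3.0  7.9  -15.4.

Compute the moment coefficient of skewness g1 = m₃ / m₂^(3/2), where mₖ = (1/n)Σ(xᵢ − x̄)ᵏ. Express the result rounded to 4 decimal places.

-1.1975

x̄ = (0.8 + 4.7 + 3.0 + 7.9 - 15.4) / 5 = 0.2000
deviations (xᵢ − x̄): 0.6000, 4.5000, 2.8000, 7.7000, -15.6000
Σ(xᵢ − x̄)² = 331.1000 ⇒ m₂ = 331.1000/5 = 66.22000
Σ(xᵢ − x̄)³ = -3226.5900 ⇒ m₃ = -3226.5900/5 = -645.31800
m₂^(3/2) = 66.22000^(1.5) = 538.86970
g1 = m₃ / m₂^(3/2) = -645.31800 / 538.86970 ≈ -1.1975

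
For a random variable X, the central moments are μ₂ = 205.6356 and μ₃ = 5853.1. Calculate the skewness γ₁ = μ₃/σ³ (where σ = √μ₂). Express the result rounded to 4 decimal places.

σ = √μ₂ = √205.6356 = 14.34000
σ³ = μ₂^(3/2) = 2948.81450
γ₁ = μ₃/σ³ = 5853.1 / 2948.81450 ≈ 1.9849

1.9849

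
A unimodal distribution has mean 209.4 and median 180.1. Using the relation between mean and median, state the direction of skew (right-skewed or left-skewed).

mean − median = 209.4 − 180.1 = 29.3
mean > median ⇒ the longer tail is on the right ⇒ right-skewed (positively skewed).

right-skewed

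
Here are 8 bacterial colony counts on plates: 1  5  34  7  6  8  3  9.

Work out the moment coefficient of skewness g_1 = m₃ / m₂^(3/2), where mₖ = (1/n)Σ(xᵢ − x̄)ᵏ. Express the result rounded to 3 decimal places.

1.979

x̄ = (1 + 5 + 34 + 7 + 6 + 8 + 3 + 9) / 8 = 9.1250
deviations (xᵢ − x̄): -8.1250, -4.1250, 24.8750, -2.1250, -3.1250, -1.1250, -6.1250, -0.1250
Σ(xᵢ − x̄)² = 754.8750 ⇒ m₂ = 754.8750/8 = 94.35938
Σ(xᵢ − x̄)³ = 14513.9063 ⇒ m₃ = 14513.9063/8 = 1814.23828
m₂^(3/2) = 94.35938^(1.5) = 916.59521
g_1 = m₃ / m₂^(3/2) = 1814.23828 / 916.59521 ≈ 1.979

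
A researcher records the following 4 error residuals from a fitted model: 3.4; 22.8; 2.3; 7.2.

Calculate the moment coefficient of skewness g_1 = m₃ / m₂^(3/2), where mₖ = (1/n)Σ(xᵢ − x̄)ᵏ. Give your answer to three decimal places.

0.995

x̄ = (3.4 + 22.8 + 2.3 + 7.2) / 4 = 8.9250
deviations (xᵢ − x̄): -5.5250, 13.8750, -6.6250, -1.7250
Σ(xᵢ − x̄)² = 269.9075 ⇒ m₂ = 269.9075/4 = 67.47688
Σ(xᵢ − x̄)³ = 2206.5919 ⇒ m₃ = 2206.5919/4 = 551.64797
m₂^(3/2) = 67.47688^(1.5) = 554.28413
g_1 = m₃ / m₂^(3/2) = 551.64797 / 554.28413 ≈ 0.995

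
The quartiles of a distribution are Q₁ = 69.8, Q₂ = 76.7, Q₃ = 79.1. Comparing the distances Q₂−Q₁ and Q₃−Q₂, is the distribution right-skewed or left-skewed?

Q₂ − Q₁ = 6.9;  Q₃ − Q₂ = 2.4
Q₂ − Q₁ > Q₃ − Q₂ ⇒ the lower half is more spread out ⇒ left-skewed.

left-skewed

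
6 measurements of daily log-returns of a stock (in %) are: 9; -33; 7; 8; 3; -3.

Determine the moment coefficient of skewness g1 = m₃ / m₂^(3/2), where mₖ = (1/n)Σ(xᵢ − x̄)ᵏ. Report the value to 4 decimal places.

-1.5132

x̄ = (9 - 33 + 7 + 8 + 3 - 3) / 6 = -1.5000
deviations (xᵢ − x̄): 10.5000, -31.5000, 8.5000, 9.5000, 4.5000, -1.5000
Σ(xᵢ − x̄)² = 1287.5000 ⇒ m₂ = 1287.5000/6 = 214.58333
Σ(xᵢ − x̄)³ = -28539.0000 ⇒ m₃ = -28539.0000/6 = -4756.50000
m₂^(3/2) = 214.58333^(1.5) = 3143.35898
g1 = m₃ / m₂^(3/2) = -4756.50000 / 3143.35898 ≈ -1.5132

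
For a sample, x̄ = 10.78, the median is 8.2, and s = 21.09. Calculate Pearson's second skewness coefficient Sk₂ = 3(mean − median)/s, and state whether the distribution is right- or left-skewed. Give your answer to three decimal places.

0.367, right-skewed

Sk₂ = 3(10.78 − 8.2) / 21.09 = 3 × 2.5800 / 21.09
    = 7.7400 / 21.09 ≈ 0.367
Sk₂ > 0 ⇒ mean > median ⇒ right-skewed (positive skew).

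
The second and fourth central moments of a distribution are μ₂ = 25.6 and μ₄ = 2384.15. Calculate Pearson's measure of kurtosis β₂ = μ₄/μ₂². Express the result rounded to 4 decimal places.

μ₂² = 25.6² = 655.36000
μ₄/μ₂² = 2384.15 / 655.36000 = 3.63792
β₂ ≈ 3.6379

3.6379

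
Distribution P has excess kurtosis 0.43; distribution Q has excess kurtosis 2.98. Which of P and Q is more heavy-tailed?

Higher excess kurtosis ⇒ heavier tails relative to the normal distribution.
0.43 vs 2.98: the larger is 2.98, so Q has heavier tails.

Q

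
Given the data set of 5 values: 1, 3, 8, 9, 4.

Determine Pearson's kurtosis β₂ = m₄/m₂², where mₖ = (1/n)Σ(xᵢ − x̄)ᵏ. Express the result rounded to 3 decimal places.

x̄ = 5.0000
Σ(xᵢ − x̄)² = 46.0000 ⇒ m₂ = 9.20000
Σ(xᵢ − x̄)⁴ = 610.0000 ⇒ m₄ = 122.00000
m₂² = 84.64000
β₂ = m₄/m₂² = 122.00000 / 84.64000 ≈ 1.441

1.441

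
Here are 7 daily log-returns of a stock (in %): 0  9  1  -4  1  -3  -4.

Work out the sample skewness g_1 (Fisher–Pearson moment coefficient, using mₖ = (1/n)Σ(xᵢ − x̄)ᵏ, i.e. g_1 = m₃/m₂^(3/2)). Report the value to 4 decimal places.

1.1037

x̄ = (0 + 9 + 1 - 4 + 1 - 3 - 4) / 7 = 0.0000
deviations (xᵢ − x̄): 0.0000, 9.0000, 1.0000, -4.0000, 1.0000, -3.0000, -4.0000
Σ(xᵢ − x̄)² = 124.0000 ⇒ m₂ = 124.0000/7 = 17.71429
Σ(xᵢ − x̄)³ = 576.0000 ⇒ m₃ = 576.0000/7 = 82.28571
m₂^(3/2) = 17.71429^(1.5) = 74.55649
g_1 = m₃ / m₂^(3/2) = 82.28571 / 74.55649 ≈ 1.1037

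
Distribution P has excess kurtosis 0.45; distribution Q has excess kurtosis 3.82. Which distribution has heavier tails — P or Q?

Q

Higher excess kurtosis ⇒ heavier tails relative to the normal distribution.
0.45 vs 3.82: the larger is 3.82, so Q has heavier tails.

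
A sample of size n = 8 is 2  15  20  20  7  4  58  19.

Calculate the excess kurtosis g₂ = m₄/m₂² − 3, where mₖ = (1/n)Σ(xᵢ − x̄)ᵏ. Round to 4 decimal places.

x̄ = 18.1250
Σ(xᵢ − x̄)² = 2190.8750 ⇒ m₂ = 273.85938
Σ(xᵢ − x̄)⁴ = 2651002.9004 ⇒ m₄ = 331375.36255
m₂² = 74998.95728
g₂ = m₄/m₂² − 3 = 4.41840 − 3 ≈ 1.4184

1.4184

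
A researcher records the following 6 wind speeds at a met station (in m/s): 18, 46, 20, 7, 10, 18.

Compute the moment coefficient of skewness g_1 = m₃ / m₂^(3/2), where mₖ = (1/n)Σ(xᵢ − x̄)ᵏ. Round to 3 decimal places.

x̄ = (18 + 46 + 20 + 7 + 10 + 18) / 6 = 19.8333
deviations (xᵢ − x̄): -1.8333, 26.1667, 0.1667, -12.8333, -9.8333, -1.8333
Σ(xᵢ − x̄)² = 952.8333 ⇒ m₂ = 952.8333/6 = 158.80556
Σ(xᵢ − x̄)³ = 14839.4444 ⇒ m₃ = 14839.4444/6 = 2473.24074
m₂^(3/2) = 158.80556^(1.5) = 2001.23706
g_1 = m₃ / m₂^(3/2) = 2473.24074 / 2001.23706 ≈ 1.236

1.236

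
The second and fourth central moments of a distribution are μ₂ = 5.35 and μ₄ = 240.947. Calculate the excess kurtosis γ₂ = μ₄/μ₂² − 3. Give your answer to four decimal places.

μ₂² = 5.35² = 28.62250
μ₄/μ₂² = 240.947 / 28.62250 = 8.41810
γ₂ = 8.41810 − 3 ≈ 5.4181

5.4181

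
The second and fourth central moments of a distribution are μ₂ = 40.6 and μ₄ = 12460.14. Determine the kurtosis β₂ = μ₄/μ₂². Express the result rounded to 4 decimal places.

μ₂² = 40.6² = 1648.36000
μ₄/μ₂² = 12460.14 / 1648.36000 = 7.55911
β₂ ≈ 7.5591

7.5591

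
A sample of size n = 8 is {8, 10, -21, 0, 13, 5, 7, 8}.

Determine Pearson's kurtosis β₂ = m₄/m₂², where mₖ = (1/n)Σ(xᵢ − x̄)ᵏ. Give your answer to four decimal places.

4.8191

x̄ = 3.7500
Σ(xᵢ − x̄)² = 799.5000 ⇒ m₂ = 99.93750
Σ(xᵢ − x̄)⁴ = 385043.9063 ⇒ m₄ = 48130.48828
m₂² = 9987.50391
β₂ = m₄/m₂² = 48130.48828 / 9987.50391 ≈ 4.8191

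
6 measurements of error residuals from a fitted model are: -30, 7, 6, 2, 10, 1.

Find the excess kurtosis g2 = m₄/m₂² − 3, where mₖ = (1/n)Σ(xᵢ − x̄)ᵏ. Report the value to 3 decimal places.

0.851

x̄ = -0.6667
Σ(xᵢ − x̄)² = 1087.3333 ⇒ m₂ = 181.22222
Σ(xᵢ − x̄)⁴ = 758798.4444 ⇒ m₄ = 126466.40741
m₂² = 32841.49383
g2 = m₄/m₂² − 3 = 3.85081 − 3 ≈ 0.851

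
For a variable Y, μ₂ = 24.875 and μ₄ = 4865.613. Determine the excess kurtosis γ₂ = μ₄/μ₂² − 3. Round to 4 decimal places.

4.8634

μ₂² = 24.875² = 618.76563
μ₄/μ₂² = 4865.613 / 618.76563 = 7.86342
γ₂ = 7.86342 − 3 ≈ 4.8634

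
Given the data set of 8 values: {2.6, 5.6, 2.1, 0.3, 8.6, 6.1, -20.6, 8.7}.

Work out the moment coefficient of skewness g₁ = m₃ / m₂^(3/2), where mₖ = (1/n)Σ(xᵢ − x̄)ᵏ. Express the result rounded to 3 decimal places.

x̄ = (2.6 + 5.6 + 2.1 + 0.3 + 8.6 + 6.1 - 20.6 + 8.7) / 8 = 1.6750
deviations (xᵢ − x̄): 0.9250, 3.9250, 0.4250, -1.3750, 6.9250, 4.4250, -22.2750, 7.0250
Σ(xᵢ − x̄)² = 631.3950 ⇒ m₂ = 631.3950/8 = 78.92438
Σ(xᵢ − x̄)³ = -10228.1513 ⇒ m₃ = -10228.1513/8 = -1278.51891
m₂^(3/2) = 78.92438^(1.5) = 701.15935
g₁ = m₃ / m₂^(3/2) = -1278.51891 / 701.15935 ≈ -1.823

-1.823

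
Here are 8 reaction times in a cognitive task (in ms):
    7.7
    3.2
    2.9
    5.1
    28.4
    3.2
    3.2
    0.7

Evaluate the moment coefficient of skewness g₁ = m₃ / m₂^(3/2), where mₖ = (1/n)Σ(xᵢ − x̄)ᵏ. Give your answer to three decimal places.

x̄ = (7.7 + 3.2 + 2.9 + 5.1 + 28.4 + 3.2 + 3.2 + 0.7) / 8 = 6.8000
deviations (xᵢ − x̄): 0.9000, -3.6000, -3.9000, -1.7000, 21.6000, -3.6000, -3.6000, -6.1000
Σ(xᵢ − x̄)² = 561.5600 ⇒ m₂ = 561.5600/8 = 70.19500
Σ(xᵢ − x̄)³ = 9647.2440 ⇒ m₃ = 9647.2440/8 = 1205.90550
m₂^(3/2) = 70.19500^(1.5) = 588.11095
g₁ = m₃ / m₂^(3/2) = 1205.90550 / 588.11095 ≈ 2.050

2.050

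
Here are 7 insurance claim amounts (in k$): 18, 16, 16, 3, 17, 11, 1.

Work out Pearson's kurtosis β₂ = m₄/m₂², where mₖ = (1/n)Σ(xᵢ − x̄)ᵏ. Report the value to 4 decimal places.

1.7614

x̄ = 11.7143
Σ(xᵢ − x̄)² = 295.4286 ⇒ m₂ = 42.20408
Σ(xᵢ − x̄)⁴ = 21961.4111 ⇒ m₄ = 3137.34444
m₂² = 1781.18451
β₂ = m₄/m₂² = 3137.34444 / 1781.18451 ≈ 1.7614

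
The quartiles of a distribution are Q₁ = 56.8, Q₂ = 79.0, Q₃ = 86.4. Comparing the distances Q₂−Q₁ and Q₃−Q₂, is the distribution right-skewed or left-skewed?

Q₂ − Q₁ = 22.2;  Q₃ − Q₂ = 7.4
Q₂ − Q₁ > Q₃ − Q₂ ⇒ the lower half is more spread out ⇒ left-skewed.

left-skewed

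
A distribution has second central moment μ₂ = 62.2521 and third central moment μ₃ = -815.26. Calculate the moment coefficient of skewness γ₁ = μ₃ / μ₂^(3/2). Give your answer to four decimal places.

σ = √μ₂ = √62.2521 = 7.89000
σ³ = μ₂^(3/2) = 491.16907
γ₁ = μ₃/σ³ = -815.26 / 491.16907 ≈ -1.6598

-1.6598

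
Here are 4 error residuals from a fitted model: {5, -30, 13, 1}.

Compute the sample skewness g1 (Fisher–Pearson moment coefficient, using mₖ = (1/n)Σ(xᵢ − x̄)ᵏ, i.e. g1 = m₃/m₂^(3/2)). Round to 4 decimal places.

-0.9101

x̄ = (5 - 30 + 13 + 1) / 4 = -2.7500
deviations (xᵢ − x̄): 7.7500, -27.2500, 15.7500, 3.7500
Σ(xᵢ − x̄)² = 1064.7500 ⇒ m₂ = 1064.7500/4 = 266.18750
Σ(xᵢ − x̄)³ = -15809.6250 ⇒ m₃ = -15809.6250/4 = -3952.40625
m₂^(3/2) = 266.18750^(1.5) = 4342.91657
g1 = m₃ / m₂^(3/2) = -3952.40625 / 4342.91657 ≈ -0.9101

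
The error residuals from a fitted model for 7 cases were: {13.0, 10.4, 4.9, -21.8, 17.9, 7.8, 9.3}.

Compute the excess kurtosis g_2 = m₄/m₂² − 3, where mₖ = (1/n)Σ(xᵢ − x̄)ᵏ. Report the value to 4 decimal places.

x̄ = 5.9286
Σ(xᵢ − x̄)² = 998.1143 ⇒ m₂ = 142.58776
Σ(xᵢ − x̄)⁴ = 614748.7845 ⇒ m₄ = 87821.25492
m₂² = 20331.26791
g_2 = m₄/m₂² − 3 = 4.31952 − 3 ≈ 1.3195

1.3195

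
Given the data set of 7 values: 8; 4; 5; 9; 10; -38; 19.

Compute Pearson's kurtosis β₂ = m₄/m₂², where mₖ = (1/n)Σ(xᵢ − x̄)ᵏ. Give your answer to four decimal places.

4.5870

x̄ = 2.4286
Σ(xᵢ − x̄)² = 2049.7143 ⇒ m₂ = 292.81633
Σ(xᵢ − x̄)⁴ = 2753066.5773 ⇒ m₄ = 393295.22532
m₂² = 85741.40108
β₂ = m₄/m₂² = 393295.22532 / 85741.40108 ≈ 4.5870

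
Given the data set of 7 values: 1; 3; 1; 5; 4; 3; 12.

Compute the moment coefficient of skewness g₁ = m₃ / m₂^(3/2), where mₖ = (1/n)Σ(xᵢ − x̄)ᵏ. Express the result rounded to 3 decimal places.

1.424

x̄ = (1 + 3 + 1 + 5 + 4 + 3 + 12) / 7 = 4.1429
deviations (xᵢ − x̄): -3.1429, -1.1429, -3.1429, 0.8571, -0.1429, -1.1429, 7.8571
Σ(xᵢ − x̄)² = 84.8571 ⇒ m₂ = 84.8571/7 = 12.12245
Σ(xᵢ − x̄)³ = 420.6122 ⇒ m₃ = 420.6122/7 = 60.08746
m₂^(3/2) = 12.12245^(1.5) = 42.20710
g₁ = m₃ / m₂^(3/2) = 60.08746 / 42.20710 ≈ 1.424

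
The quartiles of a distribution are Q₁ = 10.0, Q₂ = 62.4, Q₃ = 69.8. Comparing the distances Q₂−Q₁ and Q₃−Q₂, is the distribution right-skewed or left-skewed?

left-skewed

Q₂ − Q₁ = 52.4;  Q₃ − Q₂ = 7.4
Q₂ − Q₁ > Q₃ − Q₂ ⇒ the lower half is more spread out ⇒ left-skewed.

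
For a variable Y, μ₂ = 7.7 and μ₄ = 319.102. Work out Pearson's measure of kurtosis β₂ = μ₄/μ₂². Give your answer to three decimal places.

μ₂² = 7.7² = 59.29000
μ₄/μ₂² = 319.102 / 59.29000 = 5.38205
β₂ ≈ 5.382

5.382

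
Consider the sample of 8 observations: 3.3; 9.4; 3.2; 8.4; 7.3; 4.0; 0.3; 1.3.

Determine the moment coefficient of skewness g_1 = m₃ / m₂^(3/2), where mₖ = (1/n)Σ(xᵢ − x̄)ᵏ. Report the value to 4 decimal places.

x̄ = (3.3 + 9.4 + 3.2 + 8.4 + 7.3 + 4.0 + 0.3 + 1.3) / 8 = 4.6500
deviations (xᵢ − x̄): -1.3500, 4.7500, -1.4500, 3.7500, 2.6500, -0.6500, -4.3500, -3.3500
Σ(xᵢ − x̄)² = 78.1400 ⇒ m₂ = 78.1400/8 = 9.76750
Σ(xᵢ − x̄)³ = 52.8240 ⇒ m₃ = 52.8240/8 = 6.60300
m₂^(3/2) = 9.76750^(1.5) = 30.52637
g_1 = m₃ / m₂^(3/2) = 6.60300 / 30.52637 ≈ 0.2163

0.2163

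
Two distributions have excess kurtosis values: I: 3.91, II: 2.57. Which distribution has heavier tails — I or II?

I

Higher excess kurtosis ⇒ heavier tails relative to the normal distribution.
3.91 vs 2.57: the larger is 3.91, so I has heavier tails.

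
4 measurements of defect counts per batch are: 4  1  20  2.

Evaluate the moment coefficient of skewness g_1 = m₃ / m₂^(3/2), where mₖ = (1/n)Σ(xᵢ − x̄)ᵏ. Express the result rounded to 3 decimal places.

1.089

x̄ = (4 + 1 + 20 + 2) / 4 = 6.7500
deviations (xᵢ − x̄): -2.7500, -5.7500, 13.2500, -4.7500
Σ(xᵢ − x̄)² = 238.7500 ⇒ m₂ = 238.7500/4 = 59.68750
Σ(xᵢ − x̄)³ = 2008.1250 ⇒ m₃ = 2008.1250/4 = 502.03125
m₂^(3/2) = 59.68750^(1.5) = 461.13181
g_1 = m₃ / m₂^(3/2) = 502.03125 / 461.13181 ≈ 1.089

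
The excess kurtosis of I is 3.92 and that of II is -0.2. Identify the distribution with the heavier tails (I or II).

Higher excess kurtosis ⇒ heavier tails relative to the normal distribution.
3.92 vs -0.2: the larger is 3.92, so I has heavier tails. (I is leptokurtic — heavier-than-normal tails; the other is platykurtic.)

I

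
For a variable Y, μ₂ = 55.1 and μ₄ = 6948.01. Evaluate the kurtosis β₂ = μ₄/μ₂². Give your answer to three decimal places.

2.289

μ₂² = 55.1² = 3036.01000
μ₄/μ₂² = 6948.01 / 3036.01000 = 2.28853
β₂ ≈ 2.289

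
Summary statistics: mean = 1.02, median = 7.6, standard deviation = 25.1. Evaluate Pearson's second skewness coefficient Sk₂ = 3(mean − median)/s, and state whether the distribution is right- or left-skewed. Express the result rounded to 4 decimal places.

Sk₂ = 3(1.02 − 7.6) / 25.1 = 3 × -6.5800 / 25.1
    = -19.7400 / 25.1 ≈ -0.7865
Sk₂ < 0 ⇒ mean < median ⇒ left-skewed (negative skew).

-0.7865, left-skewed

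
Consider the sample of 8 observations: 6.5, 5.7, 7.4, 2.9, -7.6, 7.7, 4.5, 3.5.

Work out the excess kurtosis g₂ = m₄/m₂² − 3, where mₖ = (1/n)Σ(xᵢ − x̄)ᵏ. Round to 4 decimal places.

1.8184

x̄ = 3.8250
Σ(xᵢ − x̄)² = 170.4150 ⇒ m₂ = 21.30188
Σ(xᵢ − x̄)⁴ = 17491.5709 ⇒ m₄ = 2186.44636
m₂² = 453.76988
g₂ = m₄/m₂² − 3 = 4.81840 − 3 ≈ 1.8184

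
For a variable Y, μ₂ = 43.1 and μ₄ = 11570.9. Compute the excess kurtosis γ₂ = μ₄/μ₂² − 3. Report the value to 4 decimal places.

3.2289

μ₂² = 43.1² = 1857.61000
μ₄/μ₂² = 11570.9 / 1857.61000 = 6.22892
γ₂ = 6.22892 − 3 ≈ 3.2289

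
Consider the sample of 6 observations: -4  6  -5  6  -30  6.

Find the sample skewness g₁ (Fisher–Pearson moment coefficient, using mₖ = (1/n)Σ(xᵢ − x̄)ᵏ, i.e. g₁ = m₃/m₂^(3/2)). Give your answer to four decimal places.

-1.2896

x̄ = (-4 + 6 - 5 + 6 - 30 + 6) / 6 = -3.5000
deviations (xᵢ − x̄): -0.5000, 9.5000, -1.5000, 9.5000, -26.5000, 9.5000
Σ(xᵢ − x̄)² = 975.5000 ⇒ m₂ = 975.5000/6 = 162.58333
Σ(xᵢ − x̄)³ = -16041.0000 ⇒ m₃ = -16041.0000/6 = -2673.50000
m₂^(3/2) = 162.58333^(1.5) = 2073.07033
g₁ = m₃ / m₂^(3/2) = -2673.50000 / 2073.07033 ≈ -1.2896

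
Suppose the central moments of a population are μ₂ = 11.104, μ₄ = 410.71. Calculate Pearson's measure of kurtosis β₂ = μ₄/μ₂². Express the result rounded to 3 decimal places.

μ₂² = 11.104² = 123.29882
μ₄/μ₂² = 410.71 / 123.29882 = 3.33101
β₂ ≈ 3.331

3.331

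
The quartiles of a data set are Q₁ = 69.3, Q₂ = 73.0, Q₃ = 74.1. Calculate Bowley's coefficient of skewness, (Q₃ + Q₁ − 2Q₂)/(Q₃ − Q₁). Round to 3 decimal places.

-0.542

numerator: Q₃ + Q₁ − 2Q₂ = 74.1 + 69.3 − 2×73.0 = -2.6000
denominator: Q₃ − Q₁ = 74.1 − 69.3 = 4.8000
Bowley skewness = -2.6000 / 4.8000 ≈ -0.542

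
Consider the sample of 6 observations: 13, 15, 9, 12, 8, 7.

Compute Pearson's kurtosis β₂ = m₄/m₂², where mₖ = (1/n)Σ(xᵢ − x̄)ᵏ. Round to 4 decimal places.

x̄ = 10.6667
Σ(xᵢ − x̄)² = 49.3333 ⇒ m₂ = 8.22222
Σ(xᵢ − x̄)⁴ = 624.4444 ⇒ m₄ = 104.07407
m₂² = 67.60494
β₂ = m₄/m₂² = 104.07407 / 67.60494 ≈ 1.5394

1.5394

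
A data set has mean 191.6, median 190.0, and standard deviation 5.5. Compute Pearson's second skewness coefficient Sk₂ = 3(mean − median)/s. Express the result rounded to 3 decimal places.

0.873

Sk₂ = 3(191.6 − 190.0) / 5.5 = 3 × 1.6000 / 5.5
    = 4.8000 / 5.5 ≈ 0.873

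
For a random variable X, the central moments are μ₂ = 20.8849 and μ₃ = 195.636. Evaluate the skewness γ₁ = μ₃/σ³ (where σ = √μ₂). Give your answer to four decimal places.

σ = √μ₂ = √20.8849 = 4.57000
σ³ = μ₂^(3/2) = 95.44399
γ₁ = μ₃/σ³ = 195.636 / 95.44399 ≈ 2.0497

2.0497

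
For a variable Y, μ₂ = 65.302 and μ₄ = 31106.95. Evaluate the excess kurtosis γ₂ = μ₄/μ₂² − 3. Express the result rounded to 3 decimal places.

4.295

μ₂² = 65.302² = 4264.35120
μ₄/μ₂² = 31106.95 / 4264.35120 = 7.29465
γ₂ = 7.29465 − 3 ≈ 4.295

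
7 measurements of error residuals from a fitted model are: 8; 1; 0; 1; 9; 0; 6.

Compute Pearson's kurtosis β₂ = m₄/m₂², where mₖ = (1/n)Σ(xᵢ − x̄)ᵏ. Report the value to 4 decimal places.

x̄ = 3.5714
Σ(xᵢ − x̄)² = 93.7143 ⇒ m₂ = 13.38776
Σ(xᵢ − x̄)⁴ = 1700.6997 ⇒ m₄ = 242.95710
m₂² = 179.23199
β₂ = m₄/m₂² = 242.95710 / 179.23199 ≈ 1.3555

1.3555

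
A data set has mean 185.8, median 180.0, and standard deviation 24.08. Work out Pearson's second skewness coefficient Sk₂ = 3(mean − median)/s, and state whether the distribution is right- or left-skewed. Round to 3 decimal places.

Sk₂ = 3(185.8 − 180.0) / 24.08 = 3 × 5.8000 / 24.08
    = 17.4000 / 24.08 ≈ 0.723
Sk₂ > 0 ⇒ mean > median ⇒ right-skewed (positive skew).

0.723, right-skewed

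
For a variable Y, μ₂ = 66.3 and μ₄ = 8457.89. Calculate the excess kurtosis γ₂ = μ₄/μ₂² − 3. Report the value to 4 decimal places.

μ₂² = 66.3² = 4395.69000
μ₄/μ₂² = 8457.89 / 4395.69000 = 1.92413
γ₂ = 1.92413 − 3 ≈ -1.0759

-1.0759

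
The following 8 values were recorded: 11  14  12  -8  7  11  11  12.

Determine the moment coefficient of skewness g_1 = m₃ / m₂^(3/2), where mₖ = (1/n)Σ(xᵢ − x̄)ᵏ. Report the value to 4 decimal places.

x̄ = (11 + 14 + 12 - 8 + 7 + 11 + 11 + 12) / 8 = 8.7500
deviations (xᵢ − x̄): 2.2500, 5.2500, 3.2500, -16.7500, -1.7500, 2.2500, 2.2500, 3.2500
Σ(xᵢ − x̄)² = 347.5000 ⇒ m₂ = 347.5000/8 = 43.43750
Σ(xᵢ − x̄)³ = -4457.2500 ⇒ m₃ = -4457.2500/8 = -557.15625
m₂^(3/2) = 43.43750^(1.5) = 286.28410
g_1 = m₃ / m₂^(3/2) = -557.15625 / 286.28410 ≈ -1.9462

-1.9462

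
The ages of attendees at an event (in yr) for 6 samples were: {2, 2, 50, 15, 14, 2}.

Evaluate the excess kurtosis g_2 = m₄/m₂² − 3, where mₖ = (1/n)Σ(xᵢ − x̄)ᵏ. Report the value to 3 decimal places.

0.442

x̄ = 14.1667
Σ(xᵢ − x̄)² = 1728.8333 ⇒ m₂ = 288.13889
Σ(xᵢ − x̄)⁴ = 1714464.4861 ⇒ m₄ = 285744.08102
m₂² = 83024.01929
g_2 = m₄/m₂² − 3 = 3.44170 − 3 ≈ 0.442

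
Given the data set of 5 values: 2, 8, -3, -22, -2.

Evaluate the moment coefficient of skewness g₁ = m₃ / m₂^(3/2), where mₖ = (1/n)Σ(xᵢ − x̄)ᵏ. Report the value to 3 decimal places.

-0.938

x̄ = (2 + 8 - 3 - 22 - 2) / 5 = -3.4000
deviations (xᵢ − x̄): 5.4000, 11.4000, 0.4000, -18.6000, 1.4000
Σ(xᵢ − x̄)² = 507.2000 ⇒ m₂ = 507.2000/5 = 101.44000
Σ(xᵢ − x̄)³ = -4793.0400 ⇒ m₃ = -4793.0400/5 = -958.60800
m₂^(3/2) = 101.44000^(1.5) = 1021.67757
g₁ = m₃ / m₂^(3/2) = -958.60800 / 1021.67757 ≈ -0.938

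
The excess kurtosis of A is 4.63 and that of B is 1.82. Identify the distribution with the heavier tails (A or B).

Higher excess kurtosis ⇒ heavier tails relative to the normal distribution.
4.63 vs 1.82: the larger is 4.63, so A has heavier tails.

A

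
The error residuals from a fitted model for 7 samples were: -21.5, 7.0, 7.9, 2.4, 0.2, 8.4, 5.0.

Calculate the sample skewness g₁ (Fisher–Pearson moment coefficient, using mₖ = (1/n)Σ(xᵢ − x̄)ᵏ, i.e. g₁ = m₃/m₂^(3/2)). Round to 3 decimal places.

-1.716

x̄ = (-21.5 + 7.0 + 7.9 + 2.4 + 0.2 + 8.4 + 5.0) / 7 = 1.3429
deviations (xᵢ − x̄): -22.8429, 5.6571, 6.5571, 1.0571, -1.1429, 7.0571, 3.6571
Σ(xᵢ − x̄)² = 662.3971 ⇒ m₂ = 662.3971/7 = 94.62816
Σ(xᵢ − x̄)³ = -11056.2649 ⇒ m₃ = -11056.2649/7 = -1579.46641
m₂^(3/2) = 94.62816^(1.5) = 920.51446
g₁ = m₃ / m₂^(3/2) = -1579.46641 / 920.51446 ≈ -1.716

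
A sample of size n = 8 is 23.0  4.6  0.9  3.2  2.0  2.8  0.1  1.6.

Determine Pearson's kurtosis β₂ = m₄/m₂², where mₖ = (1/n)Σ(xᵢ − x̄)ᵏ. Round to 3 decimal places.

x̄ = 4.7750
Σ(xᵢ − x̄)² = 393.2150 ⇒ m₂ = 49.15188
Σ(xᵢ − x̄)⁴ = 111209.4630 ⇒ m₄ = 13901.18287
m₂² = 2415.90682
β₂ = m₄/m₂² = 13901.18287 / 2415.90682 ≈ 5.754

5.754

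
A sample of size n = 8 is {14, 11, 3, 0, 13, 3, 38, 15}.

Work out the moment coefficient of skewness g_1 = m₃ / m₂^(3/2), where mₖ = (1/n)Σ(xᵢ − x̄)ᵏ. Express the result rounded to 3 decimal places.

1.263

x̄ = (14 + 11 + 3 + 0 + 13 + 3 + 38 + 15) / 8 = 12.1250
deviations (xᵢ − x̄): 1.8750, -1.1250, -9.1250, -12.1250, 0.8750, -9.1250, 25.8750, 2.8750
Σ(xᵢ − x̄)² = 996.8750 ⇒ m₂ = 996.8750/8 = 124.60938
Σ(xᵢ − x̄)³ = 14051.1563 ⇒ m₃ = 14051.1563/8 = 1756.39453
m₂^(3/2) = 124.60938^(1.5) = 1390.99663
g_1 = m₃ / m₂^(3/2) = 1756.39453 / 1390.99663 ≈ 1.263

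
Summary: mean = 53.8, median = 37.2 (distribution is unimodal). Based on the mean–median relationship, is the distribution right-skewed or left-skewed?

mean − median = 53.8 − 37.2 = 16.6
mean > median ⇒ the longer tail is on the right ⇒ right-skewed (positively skewed).

right-skewed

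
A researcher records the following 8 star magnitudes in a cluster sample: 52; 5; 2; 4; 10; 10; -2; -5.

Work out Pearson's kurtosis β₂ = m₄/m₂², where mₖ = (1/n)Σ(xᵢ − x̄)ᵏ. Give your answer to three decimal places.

5.232

x̄ = 9.5000
Σ(xᵢ − x̄)² = 2256.0000 ⇒ m₂ = 282.00000
Σ(xᵢ − x̄)⁴ = 3328723.5000 ⇒ m₄ = 416090.43750
m₂² = 79524.00000
β₂ = m₄/m₂² = 416090.43750 / 79524.00000 ≈ 5.232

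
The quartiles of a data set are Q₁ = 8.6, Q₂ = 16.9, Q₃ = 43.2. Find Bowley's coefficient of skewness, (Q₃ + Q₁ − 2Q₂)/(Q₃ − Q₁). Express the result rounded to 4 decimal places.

0.5202

numerator: Q₃ + Q₁ − 2Q₂ = 43.2 + 8.6 − 2×16.9 = 18.0000
denominator: Q₃ − Q₁ = 43.2 − 8.6 = 34.6000
Bowley skewness = 18.0000 / 34.6000 ≈ 0.5202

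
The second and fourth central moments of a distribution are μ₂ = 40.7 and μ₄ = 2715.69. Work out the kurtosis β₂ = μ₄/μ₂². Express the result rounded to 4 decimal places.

1.6394

μ₂² = 40.7² = 1656.49000
μ₄/μ₂² = 2715.69 / 1656.49000 = 1.63942
β₂ ≈ 1.6394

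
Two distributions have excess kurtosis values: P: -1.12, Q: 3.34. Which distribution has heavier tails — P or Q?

Q

Higher excess kurtosis ⇒ heavier tails relative to the normal distribution.
-1.12 vs 3.34: the larger is 3.34, so Q has heavier tails. (Q is leptokurtic — heavier-than-normal tails; the other is platykurtic.)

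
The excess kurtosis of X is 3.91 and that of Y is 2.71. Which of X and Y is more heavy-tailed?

Higher excess kurtosis ⇒ heavier tails relative to the normal distribution.
3.91 vs 2.71: the larger is 3.91, so X has heavier tails.

X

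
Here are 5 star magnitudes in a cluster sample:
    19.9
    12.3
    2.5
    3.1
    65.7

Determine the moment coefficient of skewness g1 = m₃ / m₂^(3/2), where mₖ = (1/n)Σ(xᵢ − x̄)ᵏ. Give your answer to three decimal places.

x̄ = (19.9 + 12.3 + 2.5 + 3.1 + 65.7) / 5 = 20.7000
deviations (xᵢ − x̄): -0.8000, -8.4000, -18.2000, -17.6000, 45.0000
Σ(xᵢ − x̄)² = 2737.2000 ⇒ m₂ = 2737.2000/5 = 547.44000
Σ(xᵢ − x̄)³ = 79051.4400 ⇒ m₃ = 79051.4400/5 = 15810.28800
m₂^(3/2) = 547.44000^(1.5) = 12808.69223
g1 = m₃ / m₂^(3/2) = 15810.28800 / 12808.69223 ≈ 1.234

1.234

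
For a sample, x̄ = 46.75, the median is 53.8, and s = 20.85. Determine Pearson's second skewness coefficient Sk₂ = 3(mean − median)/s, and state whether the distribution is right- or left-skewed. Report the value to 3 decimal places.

Sk₂ = 3(46.75 − 53.8) / 20.85 = 3 × -7.0500 / 20.85
    = -21.1500 / 20.85 ≈ -1.014
Sk₂ < 0 ⇒ mean < median ⇒ left-skewed (negative skew).

-1.014, left-skewed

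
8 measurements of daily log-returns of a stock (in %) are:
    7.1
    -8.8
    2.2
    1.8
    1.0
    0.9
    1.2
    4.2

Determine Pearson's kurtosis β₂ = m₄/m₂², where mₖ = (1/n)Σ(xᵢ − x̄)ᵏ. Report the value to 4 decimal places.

4.2796

x̄ = 1.2000
Σ(xᵢ − x̄)² = 145.3000 ⇒ m₂ = 18.16250
Σ(xᵢ − x̄)⁴ = 11293.8754 ⇒ m₄ = 1411.73443
m₂² = 329.87641
β₂ = m₄/m₂² = 1411.73443 / 329.87641 ≈ 4.2796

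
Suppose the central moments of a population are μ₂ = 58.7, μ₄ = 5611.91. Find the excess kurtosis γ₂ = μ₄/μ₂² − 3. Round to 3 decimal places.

-1.371

μ₂² = 58.7² = 3445.69000
μ₄/μ₂² = 5611.91 / 3445.69000 = 1.62868
γ₂ = 1.62868 − 3 ≈ -1.371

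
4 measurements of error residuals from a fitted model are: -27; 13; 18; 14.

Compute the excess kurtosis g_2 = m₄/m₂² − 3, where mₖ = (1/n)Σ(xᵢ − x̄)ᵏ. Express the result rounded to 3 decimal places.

x̄ = 4.5000
Σ(xᵢ − x̄)² = 1337.0000 ⇒ m₂ = 334.25000
Σ(xᵢ − x̄)⁴ = 1031140.2500 ⇒ m₄ = 257785.06250
m₂² = 111723.06250
g_2 = m₄/m₂² − 3 = 2.30736 − 3 ≈ -0.693

-0.693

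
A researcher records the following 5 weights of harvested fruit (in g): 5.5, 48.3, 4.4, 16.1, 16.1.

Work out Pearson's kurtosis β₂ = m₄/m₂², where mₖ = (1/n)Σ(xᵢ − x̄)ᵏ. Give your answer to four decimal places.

x̄ = 18.0800
Σ(xᵢ − x̄)² = 1266.4880 ⇒ m₂ = 253.29760
Σ(xᵢ − x̄)⁴ = 894120.7452 ⇒ m₄ = 178824.14904
m₂² = 64159.67417
β₂ = m₄/m₂² = 178824.14904 / 64159.67417 ≈ 2.7872

2.7872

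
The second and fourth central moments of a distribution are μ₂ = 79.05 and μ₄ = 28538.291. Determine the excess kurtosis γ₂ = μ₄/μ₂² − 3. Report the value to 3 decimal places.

μ₂² = 79.05² = 6248.90250
μ₄/μ₂² = 28538.291 / 6248.90250 = 4.56693
γ₂ = 4.56693 − 3 ≈ 1.567

1.567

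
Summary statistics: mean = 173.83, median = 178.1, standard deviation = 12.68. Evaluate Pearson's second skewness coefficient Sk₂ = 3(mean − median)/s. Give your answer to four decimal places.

-1.0103

Sk₂ = 3(173.83 − 178.1) / 12.68 = 3 × -4.2700 / 12.68
    = -12.8100 / 12.68 ≈ -1.0103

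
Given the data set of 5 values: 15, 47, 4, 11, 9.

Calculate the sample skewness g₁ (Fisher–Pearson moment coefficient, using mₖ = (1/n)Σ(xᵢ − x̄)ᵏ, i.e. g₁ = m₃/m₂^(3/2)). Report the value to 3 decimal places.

x̄ = (15 + 47 + 4 + 11 + 9) / 5 = 17.2000
deviations (xᵢ − x̄): -2.2000, 29.8000, -13.2000, -6.2000, -8.2000
Σ(xᵢ − x̄)² = 1172.8000 ⇒ m₂ = 1172.8000/5 = 234.56000
Σ(xᵢ − x̄)³ = 23363.2800 ⇒ m₃ = 23363.2800/5 = 4672.65600
m₂^(3/2) = 234.56000^(1.5) = 3592.36891
g₁ = m₃ / m₂^(3/2) = 4672.65600 / 3592.36891 ≈ 1.301

1.301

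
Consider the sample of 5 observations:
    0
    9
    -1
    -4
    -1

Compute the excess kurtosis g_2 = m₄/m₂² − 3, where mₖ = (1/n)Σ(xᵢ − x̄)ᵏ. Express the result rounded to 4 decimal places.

x̄ = 0.6000
Σ(xᵢ − x̄)² = 97.2000 ⇒ m₂ = 19.44000
Σ(xᵢ − x̄)⁴ = 5439.6960 ⇒ m₄ = 1087.93920
m₂² = 377.91360
g_2 = m₄/m₂² − 3 = 2.87880 − 3 ≈ -0.1212

-0.1212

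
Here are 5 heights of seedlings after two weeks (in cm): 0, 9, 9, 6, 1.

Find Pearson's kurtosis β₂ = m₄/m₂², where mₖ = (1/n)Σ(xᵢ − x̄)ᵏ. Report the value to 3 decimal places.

1.273

x̄ = 5.0000
Σ(xᵢ − x̄)² = 74.0000 ⇒ m₂ = 14.80000
Σ(xᵢ − x̄)⁴ = 1394.0000 ⇒ m₄ = 278.80000
m₂² = 219.04000
β₂ = m₄/m₂² = 278.80000 / 219.04000 ≈ 1.273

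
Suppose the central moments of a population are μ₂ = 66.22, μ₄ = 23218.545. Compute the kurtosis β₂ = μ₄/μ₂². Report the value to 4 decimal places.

5.2949

μ₂² = 66.22² = 4385.08840
μ₄/μ₂² = 23218.545 / 4385.08840 = 5.29489
β₂ ≈ 5.2949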